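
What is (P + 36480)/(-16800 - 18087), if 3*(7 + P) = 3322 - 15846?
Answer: -96895/104661 ≈ -0.92580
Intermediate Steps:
P = -12545/3 (P = -7 + (3322 - 15846)/3 = -7 + (1/3)*(-12524) = -7 - 12524/3 = -12545/3 ≈ -4181.7)
(P + 36480)/(-16800 - 18087) = (-12545/3 + 36480)/(-16800 - 18087) = (96895/3)/(-34887) = (96895/3)*(-1/34887) = -96895/104661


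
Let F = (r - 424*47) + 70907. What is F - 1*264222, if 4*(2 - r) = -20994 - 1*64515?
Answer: -767455/4 ≈ -1.9186e+5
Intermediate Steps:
r = 85517/4 (r = 2 - (-20994 - 1*64515)/4 = 2 - (-20994 - 64515)/4 = 2 - 1/4*(-85509) = 2 + 85509/4 = 85517/4 ≈ 21379.)
F = 289433/4 (F = (85517/4 - 424*47) + 70907 = (85517/4 - 19928) + 70907 = 5805/4 + 70907 = 289433/4 ≈ 72358.)
F - 1*264222 = 289433/4 - 1*264222 = 289433/4 - 264222 = -767455/4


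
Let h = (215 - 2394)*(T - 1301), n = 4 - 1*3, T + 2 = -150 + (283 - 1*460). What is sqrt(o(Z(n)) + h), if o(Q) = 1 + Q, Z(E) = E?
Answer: 2*sqrt(887943) ≈ 1884.6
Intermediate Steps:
T = -329 (T = -2 + (-150 + (283 - 1*460)) = -2 + (-150 + (283 - 460)) = -2 + (-150 - 177) = -2 - 327 = -329)
n = 1 (n = 4 - 3 = 1)
h = 3551770 (h = (215 - 2394)*(-329 - 1301) = -2179*(-1630) = 3551770)
sqrt(o(Z(n)) + h) = sqrt((1 + 1) + 3551770) = sqrt(2 + 3551770) = sqrt(3551772) = 2*sqrt(887943)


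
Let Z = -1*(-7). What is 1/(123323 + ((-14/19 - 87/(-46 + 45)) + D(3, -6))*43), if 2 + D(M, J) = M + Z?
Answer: 19/2420150 ≈ 7.8508e-6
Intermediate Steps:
Z = 7
D(M, J) = 5 + M (D(M, J) = -2 + (M + 7) = -2 + (7 + M) = 5 + M)
1/(123323 + ((-14/19 - 87/(-46 + 45)) + D(3, -6))*43) = 1/(123323 + ((-14/19 - 87/(-46 + 45)) + (5 + 3))*43) = 1/(123323 + ((-14*1/19 - 87/(-1)) + 8)*43) = 1/(123323 + ((-14/19 - 87*(-1)) + 8)*43) = 1/(123323 + ((-14/19 + 87) + 8)*43) = 1/(123323 + (1639/19 + 8)*43) = 1/(123323 + (1791/19)*43) = 1/(123323 + 77013/19) = 1/(2420150/19) = 19/2420150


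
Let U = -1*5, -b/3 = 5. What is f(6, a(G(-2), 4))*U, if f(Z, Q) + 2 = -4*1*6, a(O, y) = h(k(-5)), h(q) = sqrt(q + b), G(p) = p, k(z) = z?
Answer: 130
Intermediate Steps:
b = -15 (b = -3*5 = -15)
U = -5
h(q) = sqrt(-15 + q) (h(q) = sqrt(q - 15) = sqrt(-15 + q))
a(O, y) = 2*I*sqrt(5) (a(O, y) = sqrt(-15 - 5) = sqrt(-20) = 2*I*sqrt(5))
f(Z, Q) = -26 (f(Z, Q) = -2 - 4*1*6 = -2 - 4*6 = -2 - 24 = -26)
f(6, a(G(-2), 4))*U = -26*(-5) = 130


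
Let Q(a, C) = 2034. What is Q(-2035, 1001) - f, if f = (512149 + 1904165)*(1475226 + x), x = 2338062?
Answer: -9214101178398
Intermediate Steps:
f = 9214101180432 (f = (512149 + 1904165)*(1475226 + 2338062) = 2416314*3813288 = 9214101180432)
Q(-2035, 1001) - f = 2034 - 1*9214101180432 = 2034 - 9214101180432 = -9214101178398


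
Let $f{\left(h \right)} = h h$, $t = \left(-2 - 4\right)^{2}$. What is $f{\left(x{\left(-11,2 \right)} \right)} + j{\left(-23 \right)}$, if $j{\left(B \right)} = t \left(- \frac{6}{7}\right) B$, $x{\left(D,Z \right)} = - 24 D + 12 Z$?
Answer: $\frac{585576}{7} \approx 83654.0$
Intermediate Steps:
$t = 36$ ($t = \left(-6\right)^{2} = 36$)
$j{\left(B \right)} = - \frac{216 B}{7}$ ($j{\left(B \right)} = 36 \left(- \frac{6}{7}\right) B = - \frac{216 B}{7}$)
$f{\left(h \right)} = h^{2}$
$f{\left(x{\left(-11,2 \right)} \right)} + j{\left(-23 \right)} = \left(\left(-24\right) \left(-11\right) + 12 \cdot 2\right)^{2} - - \frac{4968}{7} = \left(264 + 24\right)^{2} + \frac{4968}{7} = 288^{2} + \frac{4968}{7} = 82944 + \frac{4968}{7} = \frac{585576}{7}$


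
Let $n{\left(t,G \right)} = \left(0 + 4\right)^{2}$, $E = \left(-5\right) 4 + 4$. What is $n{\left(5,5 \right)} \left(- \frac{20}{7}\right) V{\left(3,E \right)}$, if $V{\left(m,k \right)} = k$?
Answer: $\frac{5120}{7} \approx 731.43$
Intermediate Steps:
$E = -16$ ($E = -20 + 4 = -16$)
$n{\left(t,G \right)} = 16$ ($n{\left(t,G \right)} = 4^{2} = 16$)
$n{\left(5,5 \right)} \left(- \frac{20}{7}\right) V{\left(3,E \right)} = 16 \left(- \frac{20}{7}\right) \left(-16\right) = \left(- \frac{320}{7}\right) \left(-16\right) = \frac{5120}{7}$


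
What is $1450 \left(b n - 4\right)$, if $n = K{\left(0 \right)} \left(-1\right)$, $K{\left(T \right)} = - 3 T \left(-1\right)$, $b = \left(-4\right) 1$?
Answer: $-5800$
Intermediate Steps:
$b = -4$
$K{\left(T \right)} = 3 T$
$n = 0$ ($n = 3 \cdot 0 \left(-1\right) = 0 \left(-1\right) = 0$)
$1450 \left(b n - 4\right) = 1450 \left(\left(-4\right) 0 - 4\right) = 1450 \left(0 - 4\right) = 1450 \left(-4\right) = -5800$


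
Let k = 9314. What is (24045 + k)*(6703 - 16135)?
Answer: -314642088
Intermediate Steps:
(24045 + k)*(6703 - 16135) = (24045 + 9314)*(6703 - 16135) = 33359*(-9432) = -314642088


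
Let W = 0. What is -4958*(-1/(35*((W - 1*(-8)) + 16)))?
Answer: 2479/420 ≈ 5.9024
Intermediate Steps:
-4958*(-1/(35*((W - 1*(-8)) + 16))) = -4958*(-1/(35*((0 - 1*(-8)) + 16))) = -4958*(-1/(35*((0 + 8) + 16))) = -4958*(-1/(35*(8 + 16))) = -4958/(24*(-35)) = -4958/(-840) = -4958*(-1/840) = 2479/420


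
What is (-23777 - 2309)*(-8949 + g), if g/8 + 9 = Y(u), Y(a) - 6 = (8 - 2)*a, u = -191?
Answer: 473226126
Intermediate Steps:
Y(a) = 6 + 6*a (Y(a) = 6 + (8 - 2)*a = 6 + 6*a)
g = -9192 (g = -72 + 8*(6 + 6*(-191)) = -72 + 8*(6 - 1146) = -72 + 8*(-1140) = -72 - 9120 = -9192)
(-23777 - 2309)*(-8949 + g) = (-23777 - 2309)*(-8949 - 9192) = -26086*(-18141) = 473226126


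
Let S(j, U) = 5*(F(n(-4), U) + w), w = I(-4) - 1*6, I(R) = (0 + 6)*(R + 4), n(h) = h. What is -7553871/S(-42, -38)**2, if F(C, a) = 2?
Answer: -7553871/400 ≈ -18885.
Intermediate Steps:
I(R) = 24 + 6*R (I(R) = 6*(4 + R) = 24 + 6*R)
w = -6 (w = (24 + 6*(-4)) - 1*6 = (24 - 24) - 6 = 0 - 6 = -6)
S(j, U) = -20 (S(j, U) = 5*(2 - 6) = 5*(-4) = -20)
-7553871/S(-42, -38)**2 = -7553871/((-20)**2) = -7553871/400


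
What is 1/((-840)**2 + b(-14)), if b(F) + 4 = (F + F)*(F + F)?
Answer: 1/706380 ≈ 1.4157e-6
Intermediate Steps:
b(F) = -4 + 4*F**2 (b(F) = -4 + (F + F)*(F + F) = -4 + (2*F)*(2*F) = -4 + 4*F**2)
1/((-840)**2 + b(-14)) = 1/((-840)**2 + (-4 + 4*(-14)**2)) = 1/(705600 + (-4 + 4*196)) = 1/(705600 + (-4 + 784)) = 1/(705600 + 780) = 1/706380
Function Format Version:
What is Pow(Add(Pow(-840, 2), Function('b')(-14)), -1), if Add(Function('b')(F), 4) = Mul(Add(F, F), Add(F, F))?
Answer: Rational(1, 706380) ≈ 1.4157e-6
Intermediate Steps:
Function('b')(F) = Add(-4, Mul(4, Pow(F, 2))) (Function('b')(F) = Add(-4, Mul(Add(F, F), Add(F, F))) = Add(-4, Mul(Mul(2, F), Mul(2, F))) = Add(-4, Mul(4, Pow(F, 2))))
Pow(Add(Pow(-840, 2), Function('b')(-14)), -1) = Pow(Add(Pow(-840, 2), Add(-4, Mul(4, Pow(-14, 2)))), -1) = Pow(Add(705600, Add(-4, Mul(4, 196))), -1) = Pow(Add(705600, Add(-4, 784)), -1) = Pow(Add(705600, 780), -1) = Pow(706380, -1) = Rational(1, 706380)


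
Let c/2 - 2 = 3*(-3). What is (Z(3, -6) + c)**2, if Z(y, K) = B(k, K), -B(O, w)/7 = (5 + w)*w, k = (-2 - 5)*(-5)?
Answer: 3136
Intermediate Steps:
k = 35 (k = -7*(-5) = 35)
B(O, w) = -7*w*(5 + w) (B(O, w) = -7*(5 + w)*w = -7*w*(5 + w))
Z(y, K) = -7*K*(5 + K)
c = -14 (c = 4 + 2*(3*(-3)) = 4 + 2*(-9) = 4 - 18 = -14)
(Z(3, -6) + c)**2 = (-7*(-6)*(5 - 6) - 14)**2 = (-7*(-6)*(-1) - 14)**2 = (-42 - 14)**2 = (-56)**2 = 3136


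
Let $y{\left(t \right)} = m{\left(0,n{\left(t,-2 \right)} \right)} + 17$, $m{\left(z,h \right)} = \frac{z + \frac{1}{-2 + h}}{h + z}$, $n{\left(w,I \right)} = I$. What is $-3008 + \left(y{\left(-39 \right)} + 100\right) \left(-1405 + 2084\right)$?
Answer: $\frac{612159}{8} \approx 76520.0$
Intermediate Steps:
$m{\left(z,h \right)} = \frac{z + \frac{1}{-2 + h}}{h + z}$
$y{\left(t \right)} = \frac{137}{8}$ ($y{\left(t \right)} = \frac{1 - 0 - 0}{\left(-2\right)^{2} - -4 - 0 - 0} + 17 = \frac{1 + 0 + 0}{4 + 4 + 0 + 0} + 17 = \frac{1}{8} \cdot 1 + 17 = \frac{1}{8} + 17 = \frac{137}{8}$)
$-3008 + \left(y{\left(-39 \right)} + 100\right) \left(-1405 + 2084\right) = -3008 + \left(\frac{137}{8} + 100\right) \left(-1405 + 2084\right) = -3008 + \frac{937}{8} \cdot 679 = -3008 + \frac{636223}{8} = \frac{612159}{8}$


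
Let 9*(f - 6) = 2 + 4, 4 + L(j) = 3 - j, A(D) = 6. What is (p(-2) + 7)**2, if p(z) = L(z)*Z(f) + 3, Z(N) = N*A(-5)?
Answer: 2500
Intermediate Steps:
L(j) = -1 - j (L(j) = -4 + (3 - j) = -1 - j)
f = 20/3 (f = 6 + (2 + 4)/9 = 6 + (1/9)*6 = 6 + 2/3 = 20/3 ≈ 6.6667)
Z(N) = 6*N (Z(N) = N*6 = 6*N)
p(z) = -37 - 40*z (p(z) = (-1 - z)*(6*(20/3)) + 3 = (-1 - z)*40 + 3 = (-40 - 40*z) + 3 = -37 - 40*z)
(p(-2) + 7)**2 = ((-37 - 40*(-2)) + 7)**2 = ((-37 + 80) + 7)**2 = (43 + 7)**2 = 50**2 = 2500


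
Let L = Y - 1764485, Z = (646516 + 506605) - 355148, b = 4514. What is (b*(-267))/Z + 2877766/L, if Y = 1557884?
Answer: -848460981452/54954006591 ≈ -15.439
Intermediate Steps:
Z = 797973 (Z = 1153121 - 355148 = 797973)
L = -206601 (L = 1557884 - 1764485 = -206601)
(b*(-267))/Z + 2877766/L = (4514*(-267))/797973 + 2877766/(-206601) = -1205238*1/797973 + 2877766*(-1/206601) = -401746/265991 - 2877766/206601 = -848460981452/54954006591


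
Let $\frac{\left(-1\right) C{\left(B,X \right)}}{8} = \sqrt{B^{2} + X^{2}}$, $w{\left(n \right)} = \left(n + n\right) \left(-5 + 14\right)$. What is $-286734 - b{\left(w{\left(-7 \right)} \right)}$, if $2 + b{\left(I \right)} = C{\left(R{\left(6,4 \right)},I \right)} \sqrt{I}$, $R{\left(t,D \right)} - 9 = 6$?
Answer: $-286732 + 72 i \sqrt{25046} \approx -2.8673 \cdot 10^{5} + 11395.0 i$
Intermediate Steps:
$R{\left(t,D \right)} = 15$ ($R{\left(t,D \right)} = 9 + 6 = 15$)
$w{\left(n \right)} = 18 n$ ($w{\left(n \right)} = 2 n 9 = 18 n$)
$C{\left(B,X \right)} = - 8 \sqrt{B^{2} + X^{2}}$
$b{\left(I \right)} = -2 - 8 \sqrt{I} \sqrt{225 + I^{2}}$ ($b{\left(I \right)} = -2 + - 8 \sqrt{15^{2} + I^{2}} \sqrt{I} = -2 + - 8 \sqrt{225 + I^{2}} \sqrt{I} = -2 - 8 \sqrt{I} \sqrt{225 + I^{2}}$)
$-286734 - b{\left(w{\left(-7 \right)} \right)} = -286734 - \left(-2 - 8 \sqrt{18 \left(-7\right)} \sqrt{225 + \left(18 \left(-7\right)\right)^{2}}\right) = -286734 - \left(-2 - 8 \sqrt{-126} \sqrt{225 + \left(-126\right)^{2}}\right) = -286734 - \left(-2 - 8 \cdot 3 i \sqrt{14} \sqrt{225 + 15876}\right) = -286734 - \left(-2 - 8 \cdot 3 i \sqrt{14} \sqrt{16101}\right) = -286734 - \left(-2 - 8 \cdot 3 i \sqrt{14} \cdot 3 \sqrt{1789}\right) = -286734 - \left(-2 - 72 i \sqrt{25046}\right) = -286734 + \left(2 + 72 i \sqrt{25046}\right) = -286732 + 72 i \sqrt{25046}$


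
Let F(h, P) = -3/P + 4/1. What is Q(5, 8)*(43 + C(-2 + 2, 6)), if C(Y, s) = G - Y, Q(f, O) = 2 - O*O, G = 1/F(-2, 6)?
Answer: -18786/7 ≈ -2683.7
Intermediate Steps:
F(h, P) = 4 - 3/P (F(h, P) = -3/P + 4*1 = -3/P + 4 = 4 - 3/P)
G = 2/7 (G = 1/(4 - 3/6) = 1/(4 - 3*1/6) = 1/(4 - 1/2) = 1/(7/2) = 2/7 ≈ 0.28571)
Q(f, O) = 2 - O**2
C(Y, s) = 2/7 - Y
Q(5, 8)*(43 + C(-2 + 2, 6)) = (2 - 1*8**2)*(43 + (2/7 - (-2 + 2))) = (2 - 1*64)*(43 + (2/7 - 1*0)) = (2 - 64)*(43 + (2/7 + 0)) = -62*(43 + 2/7) = -62*303/7 = -18786/7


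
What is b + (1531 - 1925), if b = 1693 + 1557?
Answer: 2856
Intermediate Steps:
b = 3250
b + (1531 - 1925) = 3250 + (1531 - 1925) = 3250 - 394 = 2856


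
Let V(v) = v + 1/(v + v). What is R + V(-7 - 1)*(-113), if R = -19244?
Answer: -293327/16 ≈ -18333.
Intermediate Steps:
V(v) = v + 1/(2*v)
R + V(-7 - 1)*(-113) = -19244 + ((-7 - 1) + 1/(2*(-7 - 1)))*(-113) = -19244 + (-8 + (1/2)/(-8))*(-113) = -19244 + (-8 + (1/2)*(-1/8))*(-113) = -19244 + (-8 - 1/16)*(-113) = -19244 - 129/16*(-113) = -19244 + 14577/16 = -293327/16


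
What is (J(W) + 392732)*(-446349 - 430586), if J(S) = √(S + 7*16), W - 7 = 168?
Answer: -344400436420 - 876935*√287 ≈ -3.4442e+11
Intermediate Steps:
W = 175 (W = 7 + 168 = 175)
J(S) = √(112 + S) (J(S) = √(S + 112) = √(112 + S))
(J(W) + 392732)*(-446349 - 430586) = (√(112 + 175) + 392732)*(-446349 - 430586) = (√287 + 392732)*(-876935) = (392732 + √287)*(-876935) = -344400436420 - 876935*√287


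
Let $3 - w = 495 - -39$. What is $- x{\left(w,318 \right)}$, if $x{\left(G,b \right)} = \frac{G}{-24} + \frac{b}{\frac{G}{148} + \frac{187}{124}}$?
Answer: $\frac{4991469}{38168} \approx 130.78$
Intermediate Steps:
$w = -531$ ($w = 3 - \left(495 - -39\right) = 3 - \left(495 + 39\right) = 3 - 534 = -531$)
$x{\left(G,b \right)} = - \frac{G}{24} + \frac{b}{\frac{187}{124} + \frac{G}{148}}$ ($x{\left(G,b \right)} = G \left(- \frac{1}{24}\right) + \frac{b}{G \frac{1}{148} + 187 \cdot \frac{1}{124}} = - \frac{G}{24} + \frac{b}{\frac{G}{148} + \frac{187}{124}} = - \frac{G}{24} + \frac{b}{\frac{187}{124} + \frac{G}{148}}$)
$- x{\left(w,318 \right)} = - \frac{\left(-6919\right) \left(-531\right) - 31 \left(-531\right)^{2} + 110112 \cdot 318}{24 \left(6919 + 31 \left(-531\right)\right)} = - \frac{3673989 - 8740791 + 35015616}{24 \left(6919 - 16461\right)} = - \frac{3673989 - 8740791 + 35015616}{24 \left(-9542\right)} = - \frac{\left(-1\right) 29948814}{24 \cdot 9542} = \left(-1\right) \left(- \frac{4991469}{38168}\right) = \frac{4991469}{38168}$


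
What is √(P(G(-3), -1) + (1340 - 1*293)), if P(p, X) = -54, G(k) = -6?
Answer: √993 ≈ 31.512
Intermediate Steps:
√(P(G(-3), -1) + (1340 - 1*293)) = √(-54 + (1340 - 1*293)) = √(-54 + (1340 - 293)) = √(-54 + 1047) = √993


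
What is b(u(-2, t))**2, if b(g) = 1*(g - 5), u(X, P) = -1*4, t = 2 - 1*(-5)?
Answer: 81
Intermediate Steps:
t = 7 (t = 2 + 5 = 7)
u(X, P) = -4
b(g) = -5 + g (b(g) = 1*(-5 + g) = -5 + g)
b(u(-2, t))**2 = (-5 - 4)**2 = (-9)**2 = 81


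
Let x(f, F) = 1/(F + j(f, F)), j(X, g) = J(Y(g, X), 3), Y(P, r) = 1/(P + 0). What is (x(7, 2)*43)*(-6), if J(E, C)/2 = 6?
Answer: -129/7 ≈ -18.429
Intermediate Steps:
Y(P, r) = 1/P
J(E, C) = 12 (J(E, C) = 2*6 = 12)
j(X, g) = 12
x(f, F) = 1/(12 + F) (x(f, F) = 1/(F + 12) = 1/(12 + F))
(x(7, 2)*43)*(-6) = (43/(12 + 2))*(-6) = (43/14)*(-6) = -129/7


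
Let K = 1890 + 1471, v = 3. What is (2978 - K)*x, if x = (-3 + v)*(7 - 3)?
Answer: 0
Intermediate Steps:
x = 0 (x = (-3 + 3)*(7 - 3) = 0*4 = 0)
K = 3361
(2978 - K)*x = (2978 - 1*3361)*0 = (2978 - 3361)*0 = -383*0 = 0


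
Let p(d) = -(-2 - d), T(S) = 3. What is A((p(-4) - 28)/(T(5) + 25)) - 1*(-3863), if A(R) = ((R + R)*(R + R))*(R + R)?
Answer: 1321634/343 ≈ 3853.2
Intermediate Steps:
p(d) = 2 + d
A(R) = 8*R³ (A(R) = ((2*R)*(2*R))*(2*R) = (4*R²)*(2*R) = 8*R³)
A((p(-4) - 28)/(T(5) + 25)) - 1*(-3863) = 8*(((2 - 4) - 28)/(3 + 25))³ - 1*(-3863) = 8*((-2 - 28)/28)³ + 3863 = 8*(-30*1/28)³ + 3863 = 8*(-15/14)³ + 3863 = 8*(-3375/2744) + 3863 = -3375/343 + 3863 = 1321634/343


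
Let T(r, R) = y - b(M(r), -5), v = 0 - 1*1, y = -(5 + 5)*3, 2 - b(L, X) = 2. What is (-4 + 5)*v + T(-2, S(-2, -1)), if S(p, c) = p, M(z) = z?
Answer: -31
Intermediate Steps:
b(L, X) = 0 (b(L, X) = 2 - 1*2 = 2 - 2 = 0)
y = -30 (y = -1*10*3 = -10*3 = -30)
v = -1 (v = 0 - 1 = -1)
T(r, R) = -30 (T(r, R) = -30 - 1*0 = -30 + 0 = -30)
(-4 + 5)*v + T(-2, S(-2, -1)) = (-4 + 5)*(-1) - 30 = 1*(-1) - 30 = -1 - 30 = -31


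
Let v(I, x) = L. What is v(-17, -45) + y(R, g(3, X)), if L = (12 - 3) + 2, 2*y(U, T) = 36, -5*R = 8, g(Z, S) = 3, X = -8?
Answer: 29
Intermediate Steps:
R = -8/5 (R = -⅕*8 = -8/5 ≈ -1.6000)
y(U, T) = 18 (y(U, T) = (½)*36 = 18)
L = 11 (L = 9 + 2 = 11)
v(I, x) = 11
v(-17, -45) + y(R, g(3, X)) = 11 + 18 = 29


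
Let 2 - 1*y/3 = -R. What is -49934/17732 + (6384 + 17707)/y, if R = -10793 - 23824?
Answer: -2806288921/920689770 ≈ -3.0480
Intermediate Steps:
R = -34617
y = -103845 (y = 6 - (-3)*(-34617) = 6 - 3*34617 = 6 - 103851 = -103845)
-49934/17732 + (6384 + 17707)/y = -49934/17732 + (6384 + 17707)/(-103845) = -49934*1/17732 + 24091*(-1/103845) = -24967/8866 - 24091/103845 = -2806288921/920689770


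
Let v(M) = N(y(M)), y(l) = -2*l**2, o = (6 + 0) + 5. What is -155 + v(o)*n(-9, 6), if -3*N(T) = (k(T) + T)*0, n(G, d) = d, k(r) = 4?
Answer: -155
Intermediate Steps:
o = 11 (o = 6 + 5 = 11)
N(T) = 0 (N(T) = -(4 + T)*0/3 = -1/3*0 = 0)
v(M) = 0
-155 + v(o)*n(-9, 6) = -155 + 0*6 = -155 + 0 = -155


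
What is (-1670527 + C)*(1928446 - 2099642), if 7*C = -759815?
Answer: 304570010112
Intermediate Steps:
C = -108545 (C = (⅐)*(-759815) = -108545)
(-1670527 + C)*(1928446 - 2099642) = (-1670527 - 108545)*(1928446 - 2099642) = -1779072*(-171196) = 304570010112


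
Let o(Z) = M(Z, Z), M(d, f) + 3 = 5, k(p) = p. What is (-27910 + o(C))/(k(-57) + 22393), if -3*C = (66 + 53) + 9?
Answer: -6977/5584 ≈ -1.2495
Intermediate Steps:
C = -128/3 (C = -((66 + 53) + 9)/3 = -(119 + 9)/3 = -⅓*128 = -128/3 ≈ -42.667)
M(d, f) = 2 (M(d, f) = -3 + 5 = 2)
o(Z) = 2
(-27910 + o(C))/(k(-57) + 22393) = (-27910 + 2)/(-57 + 22393) = -27908/22336 = -27908*1/22336 = -6977/5584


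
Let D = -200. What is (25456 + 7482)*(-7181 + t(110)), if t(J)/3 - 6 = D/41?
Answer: -9693093454/41 ≈ -2.3642e+8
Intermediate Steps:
t(J) = 138/41 (t(J) = 18 + 3*(-200/41) = 18 - 600/41 = 138/41)
(25456 + 7482)*(-7181 + t(110)) = (25456 + 7482)*(-7181 + 138/41) = 32938*(-294283/41) = -9693093454/41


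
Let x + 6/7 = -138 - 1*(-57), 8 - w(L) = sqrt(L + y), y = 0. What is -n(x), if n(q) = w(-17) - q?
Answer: -629/7 + I*sqrt(17) ≈ -89.857 + 4.1231*I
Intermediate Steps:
w(L) = 8 - sqrt(L) (w(L) = 8 - sqrt(L + 0) = 8 - sqrt(L))
x = -573/7 (x = -6/7 + (-138 - 1*(-57)) = -6/7 + (-138 + 57) = -6/7 - 81 = -573/7 ≈ -81.857)
n(q) = 8 - q - I*sqrt(17) (n(q) = (8 - sqrt(-17)) - q = (8 - I*sqrt(17)) - q = 8 - q - I*sqrt(17))
-n(x) = -(8 - 1*(-573/7) - I*sqrt(17)) = -(8 + 573/7 - I*sqrt(17)) = -(629/7 - I*sqrt(17)) = -629/7 + I*sqrt(17)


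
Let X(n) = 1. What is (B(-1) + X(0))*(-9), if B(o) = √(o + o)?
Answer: -9 - 9*I*√2 ≈ -9.0 - 12.728*I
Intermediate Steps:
B(o) = √2*√o (B(o) = √(2*o) = √2*√o)
(B(-1) + X(0))*(-9) = (√2*√(-1) + 1)*(-9) = (√2*I + 1)*(-9) = (I*√2 + 1)*(-9) = (1 + I*√2)*(-9) = -9 - 9*I*√2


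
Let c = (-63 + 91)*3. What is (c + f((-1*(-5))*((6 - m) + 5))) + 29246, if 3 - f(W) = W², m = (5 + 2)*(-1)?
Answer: 21233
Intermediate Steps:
m = -7 (m = 7*(-1) = -7)
c = 84 (c = 28*3 = 84)
f(W) = 3 - W²
(c + f((-1*(-5))*((6 - m) + 5))) + 29246 = (84 + (3 - ((-1*(-5))*((6 - 1*(-7)) + 5))²)) + 29246 = (84 + (3 - (5*((6 + 7) + 5))²)) + 29246 = (84 + (3 - (5*(13 + 5))²)) + 29246 = (84 + (3 - (5*18)²)) + 29246 = (84 + (3 - 1*90²)) + 29246 = (84 + (3 - 1*8100)) + 29246 = (84 + (3 - 8100)) + 29246 = (84 - 8097) + 29246 = -8013 + 29246 = 21233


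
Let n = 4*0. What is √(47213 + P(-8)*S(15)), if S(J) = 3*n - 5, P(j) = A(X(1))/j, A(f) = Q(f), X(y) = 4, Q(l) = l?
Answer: √188862/2 ≈ 217.29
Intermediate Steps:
A(f) = f
n = 0
P(j) = 4/j
S(J) = -5 (S(J) = 3*0 - 5 = 0 - 5 = -5)
√(47213 + P(-8)*S(15)) = √(47213 + (4/(-8))*(-5)) = √(47213 + (4*(-⅛))*(-5)) = √(47213 - ½*(-5)) = √(47213 + 5/2) = √(94431/2) = √188862/2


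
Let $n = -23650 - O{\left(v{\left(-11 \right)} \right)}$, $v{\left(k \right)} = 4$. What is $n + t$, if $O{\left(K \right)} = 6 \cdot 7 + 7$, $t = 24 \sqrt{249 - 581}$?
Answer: $-23699 + 48 i \sqrt{83} \approx -23699.0 + 437.3 i$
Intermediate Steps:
$t = 48 i \sqrt{83}$ ($t = 24 \sqrt{-332} = 24 \cdot 2 i \sqrt{83} = 48 i \sqrt{83} \approx 437.3 i$)
$O{\left(K \right)} = 49$ ($O{\left(K \right)} = 42 + 7 = 49$)
$n = -23699$ ($n = -23650 - 49 = -23699$)
$n + t = -23699 + 48 i \sqrt{83}$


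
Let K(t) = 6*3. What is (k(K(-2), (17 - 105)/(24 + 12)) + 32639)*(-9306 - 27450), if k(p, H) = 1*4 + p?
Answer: -1200487716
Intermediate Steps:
K(t) = 18
k(p, H) = 4 + p
(k(K(-2), (17 - 105)/(24 + 12)) + 32639)*(-9306 - 27450) = ((4 + 18) + 32639)*(-9306 - 27450) = (22 + 32639)*(-36756) = 32661*(-36756) = -1200487716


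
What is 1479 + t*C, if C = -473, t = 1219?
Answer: -575108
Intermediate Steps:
1479 + t*C = 1479 + 1219*(-473) = 1479 - 576587 = -575108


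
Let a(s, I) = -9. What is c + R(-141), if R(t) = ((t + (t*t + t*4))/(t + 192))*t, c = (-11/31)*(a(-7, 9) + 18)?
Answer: -1643595/31 ≈ -53019.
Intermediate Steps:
c = -99/31 (c = (-11/31)*(-9 + 18) = -11*1/31*9 = -11/31*9 = -99/31 ≈ -3.1936)
R(t) = t*(t² + 5*t)/(192 + t) (R(t) = ((t + (t² + 4*t))/(192 + t))*t = ((t² + 5*t)/(192 + t))*t = t*(t² + 5*t)/(192 + t))
c + R(-141) = -99/31 + (-141)²*(5 - 141)/(192 - 141) = -99/31 + 19881*(-136)/51 = -99/31 + 19881*(1/51)*(-136) = -99/31 - 53016 = -1643595/31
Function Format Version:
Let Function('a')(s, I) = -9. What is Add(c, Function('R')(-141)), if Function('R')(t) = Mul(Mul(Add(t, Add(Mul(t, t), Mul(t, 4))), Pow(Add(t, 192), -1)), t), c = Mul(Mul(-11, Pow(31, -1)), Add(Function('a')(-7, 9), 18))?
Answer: Rational(-1643595, 31) ≈ -53019.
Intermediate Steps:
c = Rational(-99, 31) (c = Mul(Mul(-11, Pow(31, -1)), Add(-9, 18)) = Mul(Mul(-11, Rational(1, 31)), 9) = Mul(Rational(-11, 31), 9) = Rational(-99, 31) ≈ -3.1936)
Function('R')(t) = Mul(t, Pow(Add(192, t), -1), Add(Pow(t, 2), Mul(5, t))) (Function('R')(t) = Mul(Mul(Add(t, Add(Pow(t, 2), Mul(4, t))), Pow(Add(192, t), -1)), t) = Mul(Mul(Add(Pow(t, 2), Mul(5, t)), Pow(Add(192, t), -1)), t) = Mul(Mul(Pow(Add(192, t), -1), Add(Pow(t, 2), Mul(5, t))), t) = Mul(t, Pow(Add(192, t), -1), Add(Pow(t, 2), Mul(5, t))))
Add(c, Function('R')(-141)) = Add(Rational(-99, 31), Mul(Pow(-141, 2), Pow(Add(192, -141), -1), Add(5, -141))) = Add(Rational(-99, 31), Mul(19881, Pow(51, -1), -136)) = Add(Rational(-99, 31), Mul(19881, Rational(1, 51), -136)) = Add(Rational(-99, 31), -53016) = Rational(-1643595, 31)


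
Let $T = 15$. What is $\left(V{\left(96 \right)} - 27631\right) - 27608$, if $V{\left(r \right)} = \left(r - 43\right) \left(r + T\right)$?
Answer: $-49356$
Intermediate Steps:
$V{\left(r \right)} = \left(-43 + r\right) \left(15 + r\right)$ ($V{\left(r \right)} = \left(r - 43\right) \left(r + 15\right) = \left(-43 + r\right) \left(15 + r\right)$)
$\left(V{\left(96 \right)} - 27631\right) - 27608 = \left(\left(-645 + 96^{2} - 2688\right) - 27631\right) - 27608 = \left(\left(-645 + 9216 - 2688\right) - 27631\right) - 27608 = \left(5883 - 27631\right) - 27608 = -21748 - 27608 = -49356$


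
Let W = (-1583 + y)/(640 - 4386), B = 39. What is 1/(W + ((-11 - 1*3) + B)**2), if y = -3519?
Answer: 1873/1173176 ≈ 0.0015965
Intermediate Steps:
W = 2551/1873 (W = (-1583 - 3519)/(640 - 4386) = -5102/(-3746) = -5102*(-1/3746) = 2551/1873 ≈ 1.3620)
1/(W + ((-11 - 1*3) + B)**2) = 1/(2551/1873 + ((-11 - 1*3) + 39)**2) = 1/(2551/1873 + ((-11 - 3) + 39)**2) = 1/(2551/1873 + (-14 + 39)**2) = 1/(2551/1873 + 25**2) = 1/(2551/1873 + 625) = 1/(1173176/1873) = 1873/1173176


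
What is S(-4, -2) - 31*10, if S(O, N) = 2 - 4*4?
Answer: -324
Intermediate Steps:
S(O, N) = -14 (S(O, N) = 2 - 16 = -14)
S(-4, -2) - 31*10 = -14 - 31*10 = -14 - 310 = -324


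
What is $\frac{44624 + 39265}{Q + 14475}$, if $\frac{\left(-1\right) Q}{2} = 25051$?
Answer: $- \frac{83889}{35627} \approx -2.3546$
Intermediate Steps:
$Q = -50102$ ($Q = \left(-2\right) 25051 = -50102$)
$\frac{44624 + 39265}{Q + 14475} = \frac{44624 + 39265}{-50102 + 14475} = \frac{83889}{-35627} = 83889 \left(- \frac{1}{35627}\right) = - \frac{83889}{35627}$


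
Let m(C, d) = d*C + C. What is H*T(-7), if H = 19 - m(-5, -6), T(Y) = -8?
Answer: 48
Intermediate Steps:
m(C, d) = C + C*d (m(C, d) = C*d + C = C + C*d)
H = -6 (H = 19 - (-5)*(1 - 6) = 19 - (-5)*(-5) = 19 - 1*25 = 19 - 25 = -6)
H*T(-7) = -6*(-8) = 48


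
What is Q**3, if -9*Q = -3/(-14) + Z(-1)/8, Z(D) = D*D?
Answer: -6859/128024064 ≈ -5.3576e-5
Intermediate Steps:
Z(D) = D**2
Q = -19/504 (Q = -(-3/(-14) + (-1)**2/8)/9 = -(-3*(-1/14) + 1*(1/8))/9 = -(3/14 + 1/8)/9 = -1/9*19/56 = -19/504 ≈ -0.037698)
Q**3 = (-19/504)**3 = -6859/128024064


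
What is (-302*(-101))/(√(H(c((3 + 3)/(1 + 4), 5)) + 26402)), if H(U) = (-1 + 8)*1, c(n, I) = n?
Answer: 30502*√26409/26409 ≈ 187.69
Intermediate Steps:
H(U) = 7 (H(U) = 7*1 = 7)
(-302*(-101))/(√(H(c((3 + 3)/(1 + 4), 5)) + 26402)) = (-302*(-101))/(√(7 + 26402)) = 30502/(√26409) = 30502*(√26409/26409) = 30502*√26409/26409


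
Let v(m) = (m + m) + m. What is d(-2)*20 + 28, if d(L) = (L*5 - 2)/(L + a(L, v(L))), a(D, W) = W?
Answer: 58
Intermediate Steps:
v(m) = 3*m (v(m) = 2*m + m = 3*m)
d(L) = (-2 + 5*L)/(4*L) (d(L) = (L*5 - 2)/(L + 3*L) = (5*L - 2)/((4*L)) = (-2 + 5*L)*(1/(4*L)) = (-2 + 5*L)/(4*L))
d(-2)*20 + 28 = ((¼)*(-2 + 5*(-2))/(-2))*20 + 28 = ((¼)*(-½)*(-2 - 10))*20 + 28 = ((¼)*(-½)*(-12))*20 + 28 = (3/2)*20 + 28 = 30 + 28 = 58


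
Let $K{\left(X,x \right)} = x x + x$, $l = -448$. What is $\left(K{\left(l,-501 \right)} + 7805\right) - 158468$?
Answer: $99837$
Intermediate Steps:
$K{\left(X,x \right)} = x + x^{2}$ ($K{\left(X,x \right)} = x^{2} + x = x + x^{2}$)
$\left(K{\left(l,-501 \right)} + 7805\right) - 158468 = \left(- 501 \left(1 - 501\right) + 7805\right) - 158468 = \left(\left(-501\right) \left(-500\right) + 7805\right) - 158468 = \left(250500 + 7805\right) - 158468 = 258305 - 158468 = 99837$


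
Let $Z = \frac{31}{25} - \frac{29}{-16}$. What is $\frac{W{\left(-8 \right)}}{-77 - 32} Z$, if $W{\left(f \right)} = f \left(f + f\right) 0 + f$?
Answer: $\frac{1221}{5450} \approx 0.22404$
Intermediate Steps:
$W{\left(f \right)} = f$ ($W{\left(f \right)} = f 2 f 0 + f = 2 f^{2} \cdot 0 + f = 0 + f = f$)
$Z = \frac{1221}{400}$ ($Z = 31 \cdot \frac{1}{25} - - \frac{29}{16} = \frac{31}{25} + \frac{29}{16} = \frac{1221}{400} \approx 3.0525$)
$\frac{W{\left(-8 \right)}}{-77 - 32} Z = \frac{1}{-77 - 32} \left(-8\right) \frac{1221}{400} = \frac{1}{-109} \left(-8\right) \frac{1221}{400} = \left(- \frac{1}{109}\right) \left(-8\right) \frac{1221}{400} = \frac{8}{109} \cdot \frac{1221}{400} = \frac{1221}{5450}$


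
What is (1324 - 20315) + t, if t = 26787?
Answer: 7796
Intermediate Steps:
(1324 - 20315) + t = (1324 - 20315) + 26787 = -18991 + 26787 = 7796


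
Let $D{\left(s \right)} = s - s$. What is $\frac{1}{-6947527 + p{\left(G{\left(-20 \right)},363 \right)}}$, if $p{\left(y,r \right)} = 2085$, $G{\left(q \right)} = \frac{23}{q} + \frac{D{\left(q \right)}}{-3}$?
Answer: $- \frac{1}{6945442} \approx -1.4398 \cdot 10^{-7}$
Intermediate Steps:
$D{\left(s \right)} = 0$
$G{\left(q \right)} = \frac{23}{q}$ ($G{\left(q \right)} = \frac{23}{q} + \frac{0}{-3} = \frac{23}{q} + 0 \left(- \frac{1}{3}\right) = \frac{23}{q} + 0 = \frac{23}{q}$)
$\frac{1}{-6947527 + p{\left(G{\left(-20 \right)},363 \right)}} = \frac{1}{-6947527 + 2085} = \frac{1}{-6945442} = - \frac{1}{6945442}$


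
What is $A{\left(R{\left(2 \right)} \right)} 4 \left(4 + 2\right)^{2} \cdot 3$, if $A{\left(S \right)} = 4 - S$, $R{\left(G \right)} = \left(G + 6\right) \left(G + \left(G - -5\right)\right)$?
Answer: $-29376$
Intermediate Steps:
$R{\left(G \right)} = \left(5 + 2 G\right) \left(6 + G\right)$ ($R{\left(G \right)} = \left(6 + G\right) \left(G + \left(G + 5\right)\right) = \left(6 + G\right) \left(G + \left(5 + G\right)\right) = \left(6 + G\right) \left(5 + 2 G\right) = \left(5 + 2 G\right) \left(6 + G\right)$)
$A{\left(R{\left(2 \right)} \right)} 4 \left(4 + 2\right)^{2} \cdot 3 = \left(4 - \left(30 + 2 \cdot 2^{2} + 17 \cdot 2\right)\right) 4 \left(4 + 2\right)^{2} \cdot 3 = \left(4 - \left(30 + 2 \cdot 4 + 34\right)\right) 4 \cdot 6^{2} \cdot 3 = \left(4 - \left(30 + 8 + 34\right)\right) 4 \cdot 36 \cdot 3 = \left(4 - 72\right) 4 \cdot 108 = \left(-68\right) 4 \cdot 108 = \left(-272\right) 108 = -29376$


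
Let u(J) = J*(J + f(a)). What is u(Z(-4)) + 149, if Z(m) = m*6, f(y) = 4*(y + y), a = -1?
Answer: 917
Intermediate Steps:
f(y) = 8*y (f(y) = 4*(2*y) = 8*y)
Z(m) = 6*m
u(J) = J*(-8 + J) (u(J) = J*(J + 8*(-1)) = J*(J - 8) = J*(-8 + J))
u(Z(-4)) + 149 = (6*(-4))*(-8 + 6*(-4)) + 149 = -24*(-8 - 24) + 149 = -24*(-32) + 149 = 768 + 149 = 917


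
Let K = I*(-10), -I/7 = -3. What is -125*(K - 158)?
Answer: 46000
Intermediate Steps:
I = 21 (I = -7*(-3) = 21)
K = -210 (K = 21*(-10) = -210)
-125*(K - 158) = -125*(-210 - 158) = -125*(-368) = 46000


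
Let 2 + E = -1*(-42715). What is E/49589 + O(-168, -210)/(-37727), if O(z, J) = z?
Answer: 1619764303/1870844203 ≈ 0.86579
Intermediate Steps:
E = 42713 (E = -2 - 1*(-42715) = -2 + 42715 = 42713)
E/49589 + O(-168, -210)/(-37727) = 42713/49589 - 168/(-37727) = 42713*(1/49589) - 168*(-1/37727) = 42713/49589 + 168/37727 = 1619764303/1870844203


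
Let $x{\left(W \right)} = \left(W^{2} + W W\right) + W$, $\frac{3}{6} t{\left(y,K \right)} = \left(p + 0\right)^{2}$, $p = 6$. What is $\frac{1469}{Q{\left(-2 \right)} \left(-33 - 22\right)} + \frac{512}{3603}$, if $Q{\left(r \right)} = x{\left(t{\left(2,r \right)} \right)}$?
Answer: $\frac{96232531}{689614200} \approx 0.13955$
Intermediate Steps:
$t{\left(y,K \right)} = 72$ ($t{\left(y,K \right)} = 2 \left(6 + 0\right)^{2} = 2 \cdot 6^{2} = 2 \cdot 36 = 72$)
$x{\left(W \right)} = W + 2 W^{2}$ ($x{\left(W \right)} = \left(W^{2} + W^{2}\right) + W = 2 W^{2} + W = W + 2 W^{2}$)
$Q{\left(r \right)} = 10440$ ($Q{\left(r \right)} = 72 \left(1 + 2 \cdot 72\right) = 72 \left(1 + 144\right) = 72 \cdot 145 = 10440$)
$\frac{1469}{Q{\left(-2 \right)} \left(-33 - 22\right)} + \frac{512}{3603} = \frac{1469}{10440 \left(-33 - 22\right)} + \frac{512}{3603} = \frac{1469}{10440 \left(-55\right)} + 512 \cdot \frac{1}{3603} = \frac{1469}{-574200} + \frac{512}{3603} = 1469 \left(- \frac{1}{574200}\right) + \frac{512}{3603} = - \frac{1469}{574200} + \frac{512}{3603} = \frac{96232531}{689614200}$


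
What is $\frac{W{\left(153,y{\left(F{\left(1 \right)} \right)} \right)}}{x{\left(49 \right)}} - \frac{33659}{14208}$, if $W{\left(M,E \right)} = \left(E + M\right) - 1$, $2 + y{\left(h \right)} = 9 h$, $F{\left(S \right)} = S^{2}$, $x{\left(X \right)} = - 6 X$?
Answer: $- \frac{2025803}{696192} \approx -2.9098$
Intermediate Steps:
$y{\left(h \right)} = -2 + 9 h$
$W{\left(M,E \right)} = -1 + E + M$ ($W{\left(M,E \right)} = \left(E + M\right) - 1 = -1 + E + M$)
$\frac{W{\left(153,y{\left(F{\left(1 \right)} \right)} \right)}}{x{\left(49 \right)}} - \frac{33659}{14208} = \frac{-1 - \left(2 - 9 \cdot 1^{2}\right) + 153}{\left(-6\right) 49} - \frac{33659}{14208} = \frac{-1 + \left(-2 + 9 \cdot 1\right) + 153}{-294} - \frac{33659}{14208} = \left(-1 + \left(-2 + 9\right) + 153\right) \left(- \frac{1}{294}\right) - \frac{33659}{14208} = \left(-1 + 7 + 153\right) \left(- \frac{1}{294}\right) - \frac{33659}{14208} = 159 \left(- \frac{1}{294}\right) - \frac{33659}{14208} = - \frac{53}{98} - \frac{33659}{14208} = - \frac{2025803}{696192}$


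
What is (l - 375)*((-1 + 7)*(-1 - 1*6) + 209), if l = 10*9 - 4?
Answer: -48263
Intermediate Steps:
l = 86 (l = 90 - 4 = 86)
(l - 375)*((-1 + 7)*(-1 - 1*6) + 209) = (86 - 375)*((-1 + 7)*(-1 - 1*6) + 209) = -289*(6*(-1 - 6) + 209) = -289*(6*(-7) + 209) = -289*(-42 + 209) = -289*167 = -48263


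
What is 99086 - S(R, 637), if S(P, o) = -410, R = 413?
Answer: 99496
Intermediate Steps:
99086 - S(R, 637) = 99086 - 1*(-410) = 99086 + 410 = 99496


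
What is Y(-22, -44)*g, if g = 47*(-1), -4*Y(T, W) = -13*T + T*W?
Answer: 29469/2 ≈ 14735.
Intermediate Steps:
Y(T, W) = 13*T/4 - T*W/4 (Y(T, W) = -(-13*T + T*W)/4 = 13*T/4 - T*W/4)
g = -47
Y(-22, -44)*g = ((¼)*(-22)*(13 - 1*(-44)))*(-47) = ((¼)*(-22)*(13 + 44))*(-47) = ((¼)*(-22)*57)*(-47) = -627/2*(-47) = 29469/2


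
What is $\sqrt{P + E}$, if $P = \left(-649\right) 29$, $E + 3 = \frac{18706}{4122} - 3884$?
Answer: $\frac{i \sqrt{10715330215}}{687} \approx 150.68 i$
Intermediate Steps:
$E = - \frac{8001754}{2061}$ ($E = -3 + \left(\frac{18706}{4122} - 3884\right) = -3 + \left(18706 \cdot \frac{1}{4122} - 3884\right) = -3 + \left(\frac{9353}{2061} - 3884\right) = -3 - \frac{7995571}{2061} = - \frac{8001754}{2061} \approx -3882.5$)
$P = -18821$
$\sqrt{P + E} = \sqrt{-18821 - \frac{8001754}{2061}} = \sqrt{- \frac{46791835}{2061}} = \frac{i \sqrt{10715330215}}{687}$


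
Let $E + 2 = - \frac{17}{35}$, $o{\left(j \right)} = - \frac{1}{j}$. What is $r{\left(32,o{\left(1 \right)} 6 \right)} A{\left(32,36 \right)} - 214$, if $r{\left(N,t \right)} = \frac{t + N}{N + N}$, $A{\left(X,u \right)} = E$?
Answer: $- \frac{240811}{1120} \approx -215.01$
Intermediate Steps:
$E = - \frac{87}{35}$ ($E = -2 - \frac{17}{35} = - \frac{87}{35} \approx -2.4857$)
$A{\left(X,u \right)} = - \frac{87}{35}$
$r{\left(N,t \right)} = \frac{N + t}{2 N}$
$r{\left(32,o{\left(1 \right)} 6 \right)} A{\left(32,36 \right)} - 214 = \frac{32 + - 1^{-1} \cdot 6}{2 \cdot 32} \left(- \frac{87}{35}\right) - 214 = \frac{1}{2} \cdot \frac{1}{32} \left(32 + \left(-1\right) 1 \cdot 6\right) \left(- \frac{87}{35}\right) - 214 = \frac{1}{2} \cdot \frac{1}{32} \left(32 - 6\right) \left(- \frac{87}{35}\right) - 214 = \frac{1}{2} \cdot \frac{1}{32} \cdot 26 \left(- \frac{87}{35}\right) - 214 = \frac{13}{32} \left(- \frac{87}{35}\right) - 214 = - \frac{1131}{1120} - 214 = - \frac{240811}{1120}$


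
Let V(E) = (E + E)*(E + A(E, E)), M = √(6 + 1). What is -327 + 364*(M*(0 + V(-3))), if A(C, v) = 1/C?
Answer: -327 + 7280*√7 ≈ 18934.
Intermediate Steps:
M = √7 ≈ 2.6458
V(E) = 2*E*(E + 1/E) (V(E) = (E + E)*(E + 1/E) = (2*E)*(E + 1/E) = 2*E*(E + 1/E))
-327 + 364*(M*(0 + V(-3))) = -327 + 364*(√7*(0 + (2 + 2*(-3)²))) = -327 + 364*(√7*(0 + (2 + 2*9))) = -327 + 364*(√7*(0 + (2 + 18))) = -327 + 364*(√7*(0 + 20)) = -327 + 364*(√7*20) = -327 + 364*(20*√7) = -327 + 7280*√7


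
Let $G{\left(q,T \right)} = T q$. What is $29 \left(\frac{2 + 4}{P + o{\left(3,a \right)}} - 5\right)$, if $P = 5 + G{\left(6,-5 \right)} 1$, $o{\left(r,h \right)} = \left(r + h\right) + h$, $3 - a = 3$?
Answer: $- \frac{1682}{11} \approx -152.91$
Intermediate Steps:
$a = 0$ ($a = 3 - 3 = 0$)
$o{\left(r,h \right)} = r + 2 h$ ($o{\left(r,h \right)} = \left(h + r\right) + h = r + 2 h$)
$P = -25$ ($P = 5 + \left(-5\right) 6 \cdot 1 = 5 - 30 = -25$)
$29 \left(\frac{2 + 4}{P + o{\left(3,a \right)}} - 5\right) = 29 \left(\frac{2 + 4}{-25 + \left(3 + 2 \cdot 0\right)} - 5\right) = 29 \left(\frac{6}{-25 + \left(3 + 0\right)} - 5\right) = 29 \left(\frac{6}{-25 + 3} - 5\right) = 29 \left(\frac{6}{-22} - 5\right) = 29 \left(6 \left(- \frac{1}{22}\right) - 5\right) = 29 \left(- \frac{3}{11} - 5\right) = 29 \left(- \frac{58}{11}\right) = - \frac{1682}{11}$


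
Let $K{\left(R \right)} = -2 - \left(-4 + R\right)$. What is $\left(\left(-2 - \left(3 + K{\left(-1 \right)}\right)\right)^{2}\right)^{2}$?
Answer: $4096$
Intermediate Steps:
$K{\left(R \right)} = 2 - R$
$\left(\left(-2 - \left(3 + K{\left(-1 \right)}\right)\right)^{2}\right)^{2} = \left(\left(-2 - \left(5 + 1\right)\right)^{2}\right)^{2} = \left(\left(-2 - 6\right)^{2}\right)^{2} = \left(\left(-8\right)^{2}\right)^{2} = 64^{2} = 4096$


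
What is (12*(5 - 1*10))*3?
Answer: -180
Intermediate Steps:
(12*(5 - 1*10))*3 = (12*(5 - 10))*3 = (12*(-5))*3 = -60*3 = -180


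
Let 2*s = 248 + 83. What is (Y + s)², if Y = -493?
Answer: 429025/4 ≈ 1.0726e+5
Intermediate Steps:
s = 331/2 (s = (248 + 83)/2 = (½)*331 = 331/2 ≈ 165.50)
(Y + s)² = (-493 + 331/2)² = (-655/2)² = 429025/4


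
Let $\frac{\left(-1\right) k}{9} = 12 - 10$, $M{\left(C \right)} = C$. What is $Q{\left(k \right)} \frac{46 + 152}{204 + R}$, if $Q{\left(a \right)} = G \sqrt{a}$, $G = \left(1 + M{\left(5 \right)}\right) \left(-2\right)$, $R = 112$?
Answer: $- \frac{1782 i \sqrt{2}}{79} \approx - 31.9 i$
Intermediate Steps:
$G = -12$ ($G = \left(1 + 5\right) \left(-2\right) = 6 \left(-2\right) = -12$)
$k = -18$ ($k = - 9 \left(12 - 10\right) = \left(-9\right) 2 = -18$)
$Q{\left(a \right)} = - 12 \sqrt{a}$
$Q{\left(k \right)} \frac{46 + 152}{204 + R} = - 12 \sqrt{-18} \frac{46 + 152}{204 + 112} = - 12 \cdot 3 i \sqrt{2} \cdot \frac{198}{316} = - 36 i \sqrt{2} \cdot 198 \cdot \frac{1}{316} = - 36 i \sqrt{2} \cdot \frac{99}{158} = - \frac{1782 i \sqrt{2}}{79}$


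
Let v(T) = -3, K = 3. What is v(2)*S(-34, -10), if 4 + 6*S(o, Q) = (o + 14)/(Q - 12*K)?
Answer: 41/23 ≈ 1.7826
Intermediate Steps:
S(o, Q) = -⅔ + (14 + o)/(6*(-36 + Q)) (S(o, Q) = -⅔ + ((o + 14)/(Q - 12*3))/6 = -⅔ + ((14 + o)/(Q - 36))/6 = -⅔ + ((14 + o)/(-36 + Q))/6 = -⅔ + (14 + o)/(6*(-36 + Q)))
v(2)*S(-34, -10) = -(158 - 34 - 4*(-10))/(2*(-36 - 10)) = -(158 - 34 + 40)/(2*(-46)) = -(-1)*164/(2*46) = -3*(-41/69) = 41/23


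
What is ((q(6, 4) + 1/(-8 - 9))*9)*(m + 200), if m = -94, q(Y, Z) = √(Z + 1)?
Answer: -954/17 + 954*√5 ≈ 2077.1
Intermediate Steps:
q(Y, Z) = √(1 + Z)
((q(6, 4) + 1/(-8 - 9))*9)*(m + 200) = ((√(1 + 4) + 1/(-8 - 9))*9)*(-94 + 200) = ((√5 + 1/(-17))*9)*106 = ((√5 - 1/17)*9)*106 = ((-1/17 + √5)*9)*106 = (-9/17 + 9*√5)*106 = -954/17 + 954*√5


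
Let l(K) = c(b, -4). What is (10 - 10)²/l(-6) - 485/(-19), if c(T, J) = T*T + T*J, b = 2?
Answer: 485/19 ≈ 25.526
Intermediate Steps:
c(T, J) = T² + J*T
l(K) = -4 (l(K) = 2*(-4 + 2) = 2*(-2) = -4)
(10 - 10)²/l(-6) - 485/(-19) = (10 - 10)²/(-4) - 485/(-19) = 0²*(-¼) - 485*(-1/19) = 0*(-¼) + 485/19 = 0 + 485/19 = 485/19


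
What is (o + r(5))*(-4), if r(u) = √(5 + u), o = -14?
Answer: 56 - 4*√10 ≈ 43.351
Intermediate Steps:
(o + r(5))*(-4) = (-14 + √(5 + 5))*(-4) = (-14 + √10)*(-4) = 56 - 4*√10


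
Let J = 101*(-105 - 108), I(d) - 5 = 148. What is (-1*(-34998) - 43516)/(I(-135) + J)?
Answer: 4259/10680 ≈ 0.39878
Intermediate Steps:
I(d) = 153 (I(d) = 5 + 148 = 153)
J = -21513 (J = 101*(-213) = -21513)
(-1*(-34998) - 43516)/(I(-135) + J) = (-1*(-34998) - 43516)/(153 - 21513) = (34998 - 43516)/(-21360) = -8518*(-1/21360) = 4259/10680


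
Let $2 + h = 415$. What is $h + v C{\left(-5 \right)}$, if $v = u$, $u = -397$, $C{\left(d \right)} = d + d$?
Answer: $4383$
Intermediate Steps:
$h = 413$ ($h = -2 + 415 = 413$)
$C{\left(d \right)} = 2 d$
$v = -397$
$h + v C{\left(-5 \right)} = 413 - 397 \cdot 2 \left(-5\right) = 413 - -3970 = 413 + 3970 = 4383$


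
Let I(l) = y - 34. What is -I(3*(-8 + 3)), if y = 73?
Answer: -39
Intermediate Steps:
I(l) = 39 (I(l) = 73 - 34 = 39)
-I(3*(-8 + 3)) = -1*39 = -39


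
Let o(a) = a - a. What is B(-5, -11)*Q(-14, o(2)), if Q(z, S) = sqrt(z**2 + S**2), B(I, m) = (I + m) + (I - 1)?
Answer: -308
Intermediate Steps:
o(a) = 0
B(I, m) = -1 + m + 2*I (B(I, m) = (I + m) + (-1 + I) = -1 + m + 2*I)
Q(z, S) = sqrt(S**2 + z**2)
B(-5, -11)*Q(-14, o(2)) = (-1 - 11 + 2*(-5))*sqrt(0**2 + (-14)**2) = (-1 - 11 - 10)*sqrt(0 + 196) = -22*sqrt(196) = -22*14 = -308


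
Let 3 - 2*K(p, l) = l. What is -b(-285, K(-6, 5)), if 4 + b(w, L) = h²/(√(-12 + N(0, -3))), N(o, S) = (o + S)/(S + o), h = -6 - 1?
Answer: 4 + 49*I*√11/11 ≈ 4.0 + 14.774*I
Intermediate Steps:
h = -7
N(o, S) = 1 (N(o, S) = (S + o)/(S + o) = 1)
K(p, l) = 3/2 - l/2
b(w, L) = -4 - 49*I*√11/11 (b(w, L) = -4 + (-7)²/(√(-12 + 1)) = -4 + 49/(√(-11)) = -4 + 49/((I*√11)) = -4 + 49*(-I*√11/11) = -4 - 49*I*√11/11)
-b(-285, K(-6, 5)) = -(-4 - 49*I*√11/11) = 4 + 49*I*√11/11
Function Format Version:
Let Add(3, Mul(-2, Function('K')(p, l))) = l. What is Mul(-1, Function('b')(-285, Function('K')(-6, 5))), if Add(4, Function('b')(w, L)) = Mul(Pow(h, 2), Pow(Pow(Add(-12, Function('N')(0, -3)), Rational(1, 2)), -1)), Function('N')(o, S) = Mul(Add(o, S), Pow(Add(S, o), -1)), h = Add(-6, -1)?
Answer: Add(4, Mul(Rational(49, 11), I, Pow(11, Rational(1, 2)))) ≈ Add(4.0000, Mul(14.774, I))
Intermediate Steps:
h = -7
Function('N')(o, S) = 1 (Function('N')(o, S) = Mul(Add(S, o), Pow(Add(S, o), -1)) = 1)
Function('K')(p, l) = Add(Rational(3, 2), Mul(Rational(-1, 2), l))
Function('b')(w, L) = Add(-4, Mul(Rational(-49, 11), I, Pow(11, Rational(1, 2)))) (Function('b')(w, L) = Add(-4, Mul(Pow(-7, 2), Pow(Pow(Add(-12, 1), Rational(1, 2)), -1))) = Add(-4, Mul(49, Pow(Pow(-11, Rational(1, 2)), -1))) = Add(-4, Mul(49, Pow(Mul(I, Pow(11, Rational(1, 2))), -1))) = Add(-4, Mul(49, Mul(Rational(-1, 11), I, Pow(11, Rational(1, 2))))) = Add(-4, Mul(Rational(-49, 11), I, Pow(11, Rational(1, 2)))))
Mul(-1, Function('b')(-285, Function('K')(-6, 5))) = Mul(-1, Add(-4, Mul(Rational(-49, 11), I, Pow(11, Rational(1, 2))))) = Add(4, Mul(Rational(49, 11), I, Pow(11, Rational(1, 2))))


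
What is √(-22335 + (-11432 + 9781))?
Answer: I*√23986 ≈ 154.87*I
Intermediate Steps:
√(-22335 + (-11432 + 9781)) = √(-22335 - 1651) = √(-23986) = I*√23986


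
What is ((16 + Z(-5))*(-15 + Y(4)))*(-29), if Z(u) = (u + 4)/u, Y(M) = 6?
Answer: 21141/5 ≈ 4228.2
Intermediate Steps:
Z(u) = (4 + u)/u
((16 + Z(-5))*(-15 + Y(4)))*(-29) = ((16 + (4 - 5)/(-5))*(-15 + 6))*(-29) = ((16 - ⅕*(-1))*(-9))*(-29) = ((16 + ⅕)*(-9))*(-29) = ((81/5)*(-9))*(-29) = -729/5*(-29) = 21141/5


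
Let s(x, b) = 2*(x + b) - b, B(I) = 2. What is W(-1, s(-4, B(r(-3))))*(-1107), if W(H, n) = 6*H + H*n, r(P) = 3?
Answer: 0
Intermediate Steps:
s(x, b) = b + 2*x (s(x, b) = 2*(b + x) - b = (2*b + 2*x) - b = b + 2*x)
W(-1, s(-4, B(r(-3))))*(-1107) = -(6 + (2 + 2*(-4)))*(-1107) = -(6 + (2 - 8))*(-1107) = -(6 - 6)*(-1107) = -1*0*(-1107) = 0*(-1107) = 0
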